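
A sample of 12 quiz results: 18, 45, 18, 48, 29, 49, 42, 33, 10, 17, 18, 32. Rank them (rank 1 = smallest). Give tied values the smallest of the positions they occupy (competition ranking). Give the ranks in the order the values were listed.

3, 10, 3, 11, 6, 12, 9, 8, 1, 2, 3, 7

Sorted (ascending): 10, 17, 18, 18, 18, 29, 32, 33, 42, 45, 48, 49
The 3 values of 18 occupy positions 3–5 → each gets rank 3.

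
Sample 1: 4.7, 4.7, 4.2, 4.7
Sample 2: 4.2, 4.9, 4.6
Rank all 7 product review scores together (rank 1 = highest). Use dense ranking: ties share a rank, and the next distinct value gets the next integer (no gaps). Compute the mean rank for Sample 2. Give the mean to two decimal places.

Sorted (descending): 4.9, 4.7, 4.7, 4.7, 4.6, 4.2, 4.2
The 3 values of 4.7 share dense rank 2.
The 2 values of 4.2 share dense rank 4.
Remaining distinct values take the next consecutive integers.
Sample 2 values → pooled ranks: 4.2→4, 4.9→1, 4.6→3
Mean rank = (4 + 1 + 3) / 3 = 2.67

2.67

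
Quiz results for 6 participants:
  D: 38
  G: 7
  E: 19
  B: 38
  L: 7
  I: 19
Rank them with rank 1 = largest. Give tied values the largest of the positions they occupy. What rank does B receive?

Sorted (descending): 38, 38, 19, 19, 7, 7
The 2 values of 38 occupy positions 1–2 → each gets rank 2.
The 2 values of 19 occupy positions 3–4 → each gets rank 4.
The 2 values of 7 occupy positions 5–6 → each gets rank 6.
B has value 38 → rank 2.

2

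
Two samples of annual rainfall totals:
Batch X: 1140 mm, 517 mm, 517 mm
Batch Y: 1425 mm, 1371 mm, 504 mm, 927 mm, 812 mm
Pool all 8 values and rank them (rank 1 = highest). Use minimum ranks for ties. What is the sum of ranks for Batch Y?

20

Sorted (descending): 1425, 1371, 1140, 927, 812, 517, 517, 504
The 2 values of 517 occupy positions 6–7 → each gets rank 6.
Batch Y values → pooled ranks: 1425→1, 1371→2, 504→8, 927→4, 812→5
Rank sum = 1 + 2 + 8 + 4 + 5 = 20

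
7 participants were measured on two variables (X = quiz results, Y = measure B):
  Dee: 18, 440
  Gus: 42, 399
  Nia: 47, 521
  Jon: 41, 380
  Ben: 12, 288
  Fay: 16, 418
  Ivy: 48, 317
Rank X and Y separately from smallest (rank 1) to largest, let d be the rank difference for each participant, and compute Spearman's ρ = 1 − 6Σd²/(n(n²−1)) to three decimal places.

0.179

Ranks of variable 1: 3, 5, 6, 4, 1, 2, 7
Ranks of variable 2: 6, 4, 7, 3, 1, 5, 2
d = r₁ − r₂: -3, 1, -1, 1, 0, -3, 5
d²: 9, 1, 1, 1, 0, 9, 25; Σd² = 46
ρ = 1 − 6·46/(7·48) = 1 − 276/336 = 0.179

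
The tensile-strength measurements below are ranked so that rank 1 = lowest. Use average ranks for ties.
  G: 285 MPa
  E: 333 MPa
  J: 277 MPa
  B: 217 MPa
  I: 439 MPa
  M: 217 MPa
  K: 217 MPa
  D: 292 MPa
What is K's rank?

2

Sorted (ascending): 217, 217, 217, 277, 285, 292, 333, 439
The 3 values of 217 occupy positions 1–3 → average rank 2.
K has value 217 MPa → rank 2.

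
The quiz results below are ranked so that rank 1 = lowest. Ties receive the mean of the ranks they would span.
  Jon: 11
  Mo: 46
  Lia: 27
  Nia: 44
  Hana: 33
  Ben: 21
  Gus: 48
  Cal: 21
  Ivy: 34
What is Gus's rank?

Sorted (ascending): 11, 21, 21, 27, 33, 34, 44, 46, 48
The 2 values of 21 occupy positions 2–3 → average rank (2+3)/2 = 2.5.
Gus has value 48 → rank 9.

9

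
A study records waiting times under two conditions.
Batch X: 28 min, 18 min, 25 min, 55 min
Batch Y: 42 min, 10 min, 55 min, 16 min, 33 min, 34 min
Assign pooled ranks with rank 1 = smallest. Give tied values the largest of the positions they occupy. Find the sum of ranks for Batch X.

Sorted (ascending): 10, 16, 18, 25, 28, 33, 34, 42, 55, 55
The 2 values of 55 occupy positions 9–10 → each gets rank 10.
Batch X values → pooled ranks: 28→5, 18→3, 25→4, 55→10
Rank sum = 5 + 3 + 4 + 10 = 22

22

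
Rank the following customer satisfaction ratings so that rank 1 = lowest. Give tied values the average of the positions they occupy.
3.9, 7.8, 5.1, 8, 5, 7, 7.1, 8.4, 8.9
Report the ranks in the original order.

Sorted (ascending): 3.9, 5, 5.1, 7, 7.1, 7.8, 8, 8.4, 8.9
No ties — each value takes its position as its rank.

1, 6, 3, 7, 2, 4, 5, 8, 9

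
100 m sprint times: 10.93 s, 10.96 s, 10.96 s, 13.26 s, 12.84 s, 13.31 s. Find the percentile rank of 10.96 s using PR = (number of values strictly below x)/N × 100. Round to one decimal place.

N = 6.
Strictly below 10.96: 1. Equal to 10.96: 2.
PR = 1/6 × 100 = 16.7

16.7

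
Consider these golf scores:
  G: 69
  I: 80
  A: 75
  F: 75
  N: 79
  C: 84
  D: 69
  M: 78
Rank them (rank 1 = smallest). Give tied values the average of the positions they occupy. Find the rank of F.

Sorted (ascending): 69, 69, 75, 75, 78, 79, 80, 84
The 2 values of 69 occupy positions 1–2 → average rank (1+2)/2 = 1.5.
The 2 values of 75 occupy positions 3–4 → average rank (3+4)/2 = 3.5.
F has value 75 → rank 3.5.

3.5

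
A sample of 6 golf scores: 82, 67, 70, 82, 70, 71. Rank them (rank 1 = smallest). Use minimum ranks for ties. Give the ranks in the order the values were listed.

5, 1, 2, 5, 2, 4

Sorted (ascending): 67, 70, 70, 71, 82, 82
The 2 values of 70 occupy positions 2–3 → each gets rank 2.
The 2 values of 82 occupy positions 5–6 → each gets rank 5.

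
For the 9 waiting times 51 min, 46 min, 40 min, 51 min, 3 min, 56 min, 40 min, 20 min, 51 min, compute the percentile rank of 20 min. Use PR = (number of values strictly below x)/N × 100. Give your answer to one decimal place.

11.1

N = 9.
Strictly below 20: 1. Equal to 20: 1.
PR = 1/9 × 100 = 11.1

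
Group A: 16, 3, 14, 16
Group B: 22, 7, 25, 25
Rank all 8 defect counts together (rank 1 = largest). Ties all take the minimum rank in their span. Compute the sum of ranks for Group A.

Sorted (descending): 25, 25, 22, 16, 16, 14, 7, 3
The 2 values of 25 occupy positions 1–2 → each gets rank 1.
The 2 values of 16 occupy positions 4–5 → each gets rank 4.
Group A values → pooled ranks: 16→4, 3→8, 14→6, 16→4
Rank sum = 4 + 8 + 6 + 4 = 22

22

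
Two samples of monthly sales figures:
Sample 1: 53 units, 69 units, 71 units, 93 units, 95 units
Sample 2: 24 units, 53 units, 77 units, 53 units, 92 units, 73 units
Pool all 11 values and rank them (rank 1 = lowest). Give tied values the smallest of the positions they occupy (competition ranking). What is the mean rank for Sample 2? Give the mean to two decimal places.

4.83

Sorted (ascending): 24, 53, 53, 53, 69, 71, 73, 77, 92, 93, 95
The 3 values of 53 occupy positions 2–4 → each gets rank 2.
Sample 2 values → pooled ranks: 24→1, 53→2, 77→8, 53→2, 92→9, 73→7
Mean rank = (1 + 2 + 8 + 2 + 9 + 7) / 6 = 4.83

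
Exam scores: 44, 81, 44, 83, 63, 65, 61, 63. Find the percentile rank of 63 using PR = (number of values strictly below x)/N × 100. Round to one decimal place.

N = 8.
Strictly below 63: 3. Equal to 63: 2.
PR = 3/8 × 100 = 37.5

37.5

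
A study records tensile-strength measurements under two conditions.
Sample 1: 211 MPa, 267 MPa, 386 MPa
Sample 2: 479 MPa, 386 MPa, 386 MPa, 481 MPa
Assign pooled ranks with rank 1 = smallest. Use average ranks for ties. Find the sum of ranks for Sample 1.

Sorted (ascending): 211, 267, 386, 386, 386, 479, 481
The 3 values of 386 occupy positions 3–5 → average rank 4.
Sample 1 values → pooled ranks: 211→1, 267→2, 386→4
Rank sum = 1 + 2 + 4 = 7

7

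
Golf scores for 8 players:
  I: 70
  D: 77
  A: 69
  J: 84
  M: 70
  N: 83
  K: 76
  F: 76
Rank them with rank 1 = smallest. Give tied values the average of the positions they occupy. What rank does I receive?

Sorted (ascending): 69, 70, 70, 76, 76, 77, 83, 84
The 2 values of 70 occupy positions 2–3 → average rank (2+3)/2 = 2.5.
The 2 values of 76 occupy positions 4–5 → average rank (4+5)/2 = 4.5.
I has value 70 → rank 2.5.

2.5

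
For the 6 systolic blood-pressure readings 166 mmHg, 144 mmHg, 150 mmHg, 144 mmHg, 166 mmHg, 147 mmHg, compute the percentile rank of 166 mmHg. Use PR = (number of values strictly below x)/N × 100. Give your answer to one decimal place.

66.7

N = 6.
Strictly below 166: 4. Equal to 166: 2.
PR = 4/6 × 100 = 66.7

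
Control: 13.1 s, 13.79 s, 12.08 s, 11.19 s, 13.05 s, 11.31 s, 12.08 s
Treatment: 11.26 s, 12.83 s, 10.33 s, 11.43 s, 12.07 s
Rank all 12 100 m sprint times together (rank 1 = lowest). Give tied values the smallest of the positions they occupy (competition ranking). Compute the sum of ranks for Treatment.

24

Sorted (ascending): 10.33, 11.19, 11.26, 11.31, 11.43, 12.07, 12.08, 12.08, 12.83, 13.05, 13.1, 13.79
The 2 values of 12.08 occupy positions 7–8 → each gets rank 7.
Treatment values → pooled ranks: 11.26→3, 12.83→9, 10.33→1, 11.43→5, 12.07→6
Rank sum = 3 + 9 + 1 + 5 + 6 = 24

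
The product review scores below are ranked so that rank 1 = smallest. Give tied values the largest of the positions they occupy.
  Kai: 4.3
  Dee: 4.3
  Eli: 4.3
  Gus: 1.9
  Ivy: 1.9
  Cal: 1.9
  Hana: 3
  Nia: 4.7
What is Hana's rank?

4

Sorted (ascending): 1.9, 1.9, 1.9, 3, 4.3, 4.3, 4.3, 4.7
The 3 values of 1.9 occupy positions 1–3 → each gets rank 3.
The 3 values of 4.3 occupy positions 5–7 → each gets rank 7.
Hana has value 3 → rank 4.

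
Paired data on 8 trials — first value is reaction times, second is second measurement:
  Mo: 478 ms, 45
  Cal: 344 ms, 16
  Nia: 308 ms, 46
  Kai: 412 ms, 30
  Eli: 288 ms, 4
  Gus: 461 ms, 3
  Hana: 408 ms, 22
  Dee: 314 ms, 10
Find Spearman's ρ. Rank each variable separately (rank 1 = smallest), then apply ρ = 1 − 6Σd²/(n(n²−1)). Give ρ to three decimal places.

0.119

Ranks of variable 1: 8, 4, 2, 6, 1, 7, 5, 3
Ranks of variable 2: 7, 4, 8, 6, 2, 1, 5, 3
d = r₁ − r₂: 1, 0, -6, 0, -1, 6, 0, 0
d²: 1, 0, 36, 0, 1, 36, 0, 0; Σd² = 74
ρ = 1 − 6·74/(8·63) = 1 − 444/504 = 0.119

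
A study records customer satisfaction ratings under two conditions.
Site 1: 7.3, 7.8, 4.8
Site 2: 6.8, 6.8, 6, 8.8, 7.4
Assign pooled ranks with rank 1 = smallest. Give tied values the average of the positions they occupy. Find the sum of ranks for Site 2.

23

Sorted (ascending): 4.8, 6, 6.8, 6.8, 7.3, 7.4, 7.8, 8.8
The 2 values of 6.8 occupy positions 3–4 → average rank (3+4)/2 = 3.5.
Site 2 values → pooled ranks: 6.8→3.5, 6.8→3.5, 6→2, 8.8→8, 7.4→6
Rank sum = 3.5 + 3.5 + 2 + 8 + 6 = 23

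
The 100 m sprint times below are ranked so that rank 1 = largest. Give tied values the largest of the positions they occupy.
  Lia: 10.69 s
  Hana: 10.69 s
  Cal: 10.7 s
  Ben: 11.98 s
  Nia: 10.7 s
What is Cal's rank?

Sorted (descending): 11.98, 10.7, 10.7, 10.69, 10.69
The 2 values of 10.7 occupy positions 2–3 → each gets rank 3.
The 2 values of 10.69 occupy positions 4–5 → each gets rank 5.
Cal has value 10.7 s → rank 3.

3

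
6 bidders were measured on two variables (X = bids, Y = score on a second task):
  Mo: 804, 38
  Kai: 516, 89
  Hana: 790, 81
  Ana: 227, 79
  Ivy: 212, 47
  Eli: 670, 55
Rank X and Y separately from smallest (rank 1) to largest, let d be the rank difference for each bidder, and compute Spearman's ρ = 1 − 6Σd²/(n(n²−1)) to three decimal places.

Ranks of variable 1: 6, 3, 5, 2, 1, 4
Ranks of variable 2: 1, 6, 5, 4, 2, 3
d = r₁ − r₂: 5, -3, 0, -2, -1, 1
d²: 25, 9, 0, 4, 1, 1; Σd² = 40
ρ = 1 − 6·40/(6·35) = 1 − 240/210 = -0.143

-0.143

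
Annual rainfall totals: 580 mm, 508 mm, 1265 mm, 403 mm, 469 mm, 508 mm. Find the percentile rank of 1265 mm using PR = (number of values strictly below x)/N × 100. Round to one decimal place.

N = 6.
Strictly below 1265: 5. Equal to 1265: 1.
PR = 5/6 × 100 = 83.3

83.3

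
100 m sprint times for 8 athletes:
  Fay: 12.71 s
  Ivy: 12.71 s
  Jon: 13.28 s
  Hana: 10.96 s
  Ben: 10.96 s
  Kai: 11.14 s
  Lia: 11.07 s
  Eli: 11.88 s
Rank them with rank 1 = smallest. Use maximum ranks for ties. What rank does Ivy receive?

Sorted (ascending): 10.96, 10.96, 11.07, 11.14, 11.88, 12.71, 12.71, 13.28
The 2 values of 10.96 occupy positions 1–2 → each gets rank 2.
The 2 values of 12.71 occupy positions 6–7 → each gets rank 7.
Ivy has value 12.71 s → rank 7.

7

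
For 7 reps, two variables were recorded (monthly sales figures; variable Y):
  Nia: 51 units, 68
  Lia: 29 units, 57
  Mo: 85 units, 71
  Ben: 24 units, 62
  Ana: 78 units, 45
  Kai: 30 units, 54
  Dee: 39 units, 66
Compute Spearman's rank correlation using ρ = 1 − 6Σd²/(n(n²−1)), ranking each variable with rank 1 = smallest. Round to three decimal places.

Ranks of variable 1: 5, 2, 7, 1, 6, 3, 4
Ranks of variable 2: 6, 3, 7, 4, 1, 2, 5
d = r₁ − r₂: -1, -1, 0, -3, 5, 1, -1
d²: 1, 1, 0, 9, 25, 1, 1; Σd² = 38
ρ = 1 − 6·38/(7·48) = 1 − 228/336 = 0.321

0.321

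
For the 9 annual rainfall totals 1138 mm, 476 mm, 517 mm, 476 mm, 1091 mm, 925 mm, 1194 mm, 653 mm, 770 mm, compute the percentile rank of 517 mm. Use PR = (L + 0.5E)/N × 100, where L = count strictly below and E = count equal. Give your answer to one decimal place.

27.8

N = 9.
Strictly below 517: 2. Equal to 517: 1.
PR = (2 + 0.5·1)/9 × 100 = 27.8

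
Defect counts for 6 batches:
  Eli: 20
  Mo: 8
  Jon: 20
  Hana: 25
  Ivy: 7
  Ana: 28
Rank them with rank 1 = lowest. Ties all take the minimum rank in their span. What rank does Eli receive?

3

Sorted (ascending): 7, 8, 20, 20, 25, 28
The 2 values of 20 occupy positions 3–4 → each gets rank 3.
Eli has value 20 → rank 3.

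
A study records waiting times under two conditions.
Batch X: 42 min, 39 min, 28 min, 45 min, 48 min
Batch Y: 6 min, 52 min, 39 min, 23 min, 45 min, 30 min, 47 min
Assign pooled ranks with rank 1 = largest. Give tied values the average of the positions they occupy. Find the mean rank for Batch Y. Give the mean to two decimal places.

Sorted (descending): 52, 48, 47, 45, 45, 42, 39, 39, 30, 28, 23, 6
The 2 values of 45 occupy positions 4–5 → average rank (4+5)/2 = 4.5.
The 2 values of 39 occupy positions 7–8 → average rank (7+8)/2 = 7.5.
Batch Y values → pooled ranks: 6→12, 52→1, 39→7.5, 23→11, 45→4.5, 30→9, 47→3
Mean rank = (12 + 1 + 7.5 + 11 + 4.5 + 9 + 3) / 7 = 6.86

6.86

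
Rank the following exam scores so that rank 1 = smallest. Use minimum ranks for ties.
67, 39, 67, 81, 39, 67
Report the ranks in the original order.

Sorted (ascending): 39, 39, 67, 67, 67, 81
The 2 values of 39 occupy positions 1–2 → each gets rank 1.
The 3 values of 67 occupy positions 3–5 → each gets rank 3.

3, 1, 3, 6, 1, 3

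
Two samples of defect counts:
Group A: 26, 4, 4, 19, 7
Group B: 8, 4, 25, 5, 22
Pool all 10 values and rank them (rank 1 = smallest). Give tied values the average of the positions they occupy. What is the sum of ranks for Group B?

29

Sorted (ascending): 4, 4, 4, 5, 7, 8, 19, 22, 25, 26
The 3 values of 4 occupy positions 1–3 → average rank 2.
Group B values → pooled ranks: 8→6, 4→2, 25→9, 5→4, 22→8
Rank sum = 6 + 2 + 9 + 4 + 8 = 29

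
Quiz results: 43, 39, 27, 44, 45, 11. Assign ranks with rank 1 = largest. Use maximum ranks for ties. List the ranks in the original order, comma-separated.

Sorted (descending): 45, 44, 43, 39, 27, 11
No ties — each value takes its position as its rank.

3, 4, 5, 2, 1, 6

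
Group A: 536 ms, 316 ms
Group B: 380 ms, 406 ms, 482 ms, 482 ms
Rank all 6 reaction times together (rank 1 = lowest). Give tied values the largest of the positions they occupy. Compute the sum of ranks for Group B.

15

Sorted (ascending): 316, 380, 406, 482, 482, 536
The 2 values of 482 occupy positions 4–5 → each gets rank 5.
Group B values → pooled ranks: 380→2, 406→3, 482→5, 482→5
Rank sum = 2 + 3 + 5 + 5 = 15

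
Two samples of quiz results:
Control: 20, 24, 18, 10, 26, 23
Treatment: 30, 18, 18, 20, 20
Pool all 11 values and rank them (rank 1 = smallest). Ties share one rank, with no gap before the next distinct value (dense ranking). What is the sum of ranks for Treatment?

17

Sorted (ascending): 10, 18, 18, 18, 20, 20, 20, 23, 24, 26, 30
The 3 values of 18 share dense rank 2.
The 3 values of 20 share dense rank 3.
Remaining distinct values take the next consecutive integers.
Treatment values → pooled ranks: 30→7, 18→2, 18→2, 20→3, 20→3
Rank sum = 7 + 2 + 2 + 3 + 3 = 17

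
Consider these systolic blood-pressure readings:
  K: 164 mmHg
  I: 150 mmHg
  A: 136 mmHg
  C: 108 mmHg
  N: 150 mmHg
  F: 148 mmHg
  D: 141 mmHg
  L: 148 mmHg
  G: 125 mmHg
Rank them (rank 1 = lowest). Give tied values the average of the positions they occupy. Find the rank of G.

Sorted (ascending): 108, 125, 136, 141, 148, 148, 150, 150, 164
The 2 values of 148 occupy positions 5–6 → average rank (5+6)/2 = 5.5.
The 2 values of 150 occupy positions 7–8 → average rank (7+8)/2 = 7.5.
G has value 125 mmHg → rank 2.

2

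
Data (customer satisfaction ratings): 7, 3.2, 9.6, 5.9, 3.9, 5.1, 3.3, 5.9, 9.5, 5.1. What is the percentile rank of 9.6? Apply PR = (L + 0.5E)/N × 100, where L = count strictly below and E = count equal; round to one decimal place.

95.0

N = 10.
Strictly below 9.6: 9. Equal to 9.6: 1.
PR = (9 + 0.5·1)/10 × 100 = 95.0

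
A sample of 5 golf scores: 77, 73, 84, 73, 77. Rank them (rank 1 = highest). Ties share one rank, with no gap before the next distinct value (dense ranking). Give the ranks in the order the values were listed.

2, 3, 1, 3, 2

Sorted (descending): 84, 77, 77, 73, 73
The 2 values of 77 share dense rank 2.
The 2 values of 73 share dense rank 3.
Remaining distinct values take the next consecutive integers.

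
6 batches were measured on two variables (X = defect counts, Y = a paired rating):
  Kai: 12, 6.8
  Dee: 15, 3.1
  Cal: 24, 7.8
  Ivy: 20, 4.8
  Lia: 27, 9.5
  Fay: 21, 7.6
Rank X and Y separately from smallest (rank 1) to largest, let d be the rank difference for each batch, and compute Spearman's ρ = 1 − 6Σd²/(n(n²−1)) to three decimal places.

Ranks of variable 1: 1, 2, 5, 3, 6, 4
Ranks of variable 2: 3, 1, 5, 2, 6, 4
d = r₁ − r₂: -2, 1, 0, 1, 0, 0
d²: 4, 1, 0, 1, 0, 0; Σd² = 6
ρ = 1 − 6·6/(6·35) = 1 − 36/210 = 0.829

0.829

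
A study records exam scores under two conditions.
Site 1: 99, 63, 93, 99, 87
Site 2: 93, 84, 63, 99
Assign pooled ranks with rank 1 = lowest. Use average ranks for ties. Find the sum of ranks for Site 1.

27

Sorted (ascending): 63, 63, 84, 87, 93, 93, 99, 99, 99
The 2 values of 63 occupy positions 1–2 → average rank (1+2)/2 = 1.5.
The 2 values of 93 occupy positions 5–6 → average rank (5+6)/2 = 5.5.
The 3 values of 99 occupy positions 7–9 → average rank 8.
Site 1 values → pooled ranks: 99→8, 63→1.5, 93→5.5, 99→8, 87→4
Rank sum = 8 + 1.5 + 5.5 + 8 + 4 = 27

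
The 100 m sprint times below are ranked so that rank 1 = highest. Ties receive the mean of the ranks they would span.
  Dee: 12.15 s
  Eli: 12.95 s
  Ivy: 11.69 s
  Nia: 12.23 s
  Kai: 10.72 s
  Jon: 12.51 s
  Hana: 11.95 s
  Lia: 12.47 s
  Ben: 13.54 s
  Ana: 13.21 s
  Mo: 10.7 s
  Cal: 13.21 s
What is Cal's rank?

2.5

Sorted (descending): 13.54, 13.21, 13.21, 12.95, 12.51, 12.47, 12.23, 12.15, 11.95, 11.69, 10.72, 10.7
The 2 values of 13.21 occupy positions 2–3 → average rank (2+3)/2 = 2.5.
Cal has value 13.21 s → rank 2.5.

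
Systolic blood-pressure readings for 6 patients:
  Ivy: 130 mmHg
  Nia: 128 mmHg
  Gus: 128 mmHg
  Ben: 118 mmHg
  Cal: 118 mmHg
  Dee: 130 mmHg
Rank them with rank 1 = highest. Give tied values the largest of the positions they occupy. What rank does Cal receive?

6

Sorted (descending): 130, 130, 128, 128, 118, 118
The 2 values of 130 occupy positions 1–2 → each gets rank 2.
The 2 values of 128 occupy positions 3–4 → each gets rank 4.
The 2 values of 118 occupy positions 5–6 → each gets rank 6.
Cal has value 118 mmHg → rank 6.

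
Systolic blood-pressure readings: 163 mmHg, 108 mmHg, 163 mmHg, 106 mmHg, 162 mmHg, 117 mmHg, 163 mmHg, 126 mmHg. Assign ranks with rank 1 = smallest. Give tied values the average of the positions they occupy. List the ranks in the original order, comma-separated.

Sorted (ascending): 106, 108, 117, 126, 162, 163, 163, 163
The 3 values of 163 occupy positions 6–8 → average rank 7.

7, 2, 7, 1, 5, 3, 7, 4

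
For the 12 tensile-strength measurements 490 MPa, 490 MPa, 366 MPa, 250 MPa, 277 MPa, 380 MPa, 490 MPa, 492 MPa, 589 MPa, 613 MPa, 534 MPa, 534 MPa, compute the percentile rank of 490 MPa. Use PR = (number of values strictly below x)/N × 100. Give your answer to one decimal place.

N = 12.
Strictly below 490: 4. Equal to 490: 3.
PR = 4/12 × 100 = 33.3

33.3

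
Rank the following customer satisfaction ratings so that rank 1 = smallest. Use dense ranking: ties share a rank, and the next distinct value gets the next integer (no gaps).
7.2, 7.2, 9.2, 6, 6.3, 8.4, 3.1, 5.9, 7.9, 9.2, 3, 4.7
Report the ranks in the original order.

Sorted (ascending): 3, 3.1, 4.7, 5.9, 6, 6.3, 7.2, 7.2, 7.9, 8.4, 9.2, 9.2
The 2 values of 7.2 share dense rank 7.
The 2 values of 9.2 share dense rank 10.
Remaining distinct values take the next consecutive integers.

7, 7, 10, 5, 6, 9, 2, 4, 8, 10, 1, 3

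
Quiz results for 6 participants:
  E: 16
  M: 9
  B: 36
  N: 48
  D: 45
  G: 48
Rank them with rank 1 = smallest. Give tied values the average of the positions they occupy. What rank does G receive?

Sorted (ascending): 9, 16, 36, 45, 48, 48
The 2 values of 48 occupy positions 5–6 → average rank (5+6)/2 = 5.5.
G has value 48 → rank 5.5.

5.5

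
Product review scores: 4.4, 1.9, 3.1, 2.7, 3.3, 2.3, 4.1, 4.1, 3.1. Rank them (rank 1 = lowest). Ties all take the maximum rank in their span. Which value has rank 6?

3.3

Sorted (ascending): 1.9, 2.3, 2.7, 3.1, 3.1, 3.3, 4.1, 4.1, 4.4
The 2 values of 3.1 occupy positions 4–5 → each gets rank 5.
The 2 values of 4.1 occupy positions 7–8 → each gets rank 8.
Rank 6 → value 3.3.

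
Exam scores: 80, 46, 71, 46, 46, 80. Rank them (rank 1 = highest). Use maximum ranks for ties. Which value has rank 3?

Sorted (descending): 80, 80, 71, 46, 46, 46
The 2 values of 80 occupy positions 1–2 → each gets rank 2.
The 3 values of 46 occupy positions 4–6 → each gets rank 6.
Rank 3 → value 71.

71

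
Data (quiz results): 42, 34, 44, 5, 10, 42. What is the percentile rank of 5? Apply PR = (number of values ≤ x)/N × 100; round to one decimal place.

16.7

N = 6.
Strictly below 5: 0. Equal to 5: 1.
PR = 1/6 × 100 = 16.7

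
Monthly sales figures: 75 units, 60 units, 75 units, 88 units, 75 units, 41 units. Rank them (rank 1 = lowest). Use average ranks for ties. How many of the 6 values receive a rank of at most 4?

5

Sorted (ascending): 41, 60, 75, 75, 75, 88
The 3 values of 75 occupy positions 3–5 → average rank 4.
Ranks ≤ 4: {1, 2, 4, 4, 4} → 5 values.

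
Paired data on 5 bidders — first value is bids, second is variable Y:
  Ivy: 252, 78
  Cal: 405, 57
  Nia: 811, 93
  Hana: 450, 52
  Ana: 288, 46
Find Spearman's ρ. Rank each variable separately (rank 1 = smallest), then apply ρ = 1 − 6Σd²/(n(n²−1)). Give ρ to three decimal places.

0.300

Ranks of variable 1: 1, 3, 5, 4, 2
Ranks of variable 2: 4, 3, 5, 2, 1
d = r₁ − r₂: -3, 0, 0, 2, 1
d²: 9, 0, 0, 4, 1; Σd² = 14
ρ = 1 − 6·14/(5·24) = 1 − 84/120 = 0.300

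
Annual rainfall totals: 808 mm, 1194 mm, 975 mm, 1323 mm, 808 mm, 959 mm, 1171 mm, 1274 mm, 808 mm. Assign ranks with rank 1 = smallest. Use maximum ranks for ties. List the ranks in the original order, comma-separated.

3, 7, 5, 9, 3, 4, 6, 8, 3

Sorted (ascending): 808, 808, 808, 959, 975, 1171, 1194, 1274, 1323
The 3 values of 808 occupy positions 1–3 → each gets rank 3.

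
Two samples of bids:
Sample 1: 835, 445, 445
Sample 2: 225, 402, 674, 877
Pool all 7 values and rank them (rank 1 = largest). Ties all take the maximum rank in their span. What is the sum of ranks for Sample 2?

Sorted (descending): 877, 835, 674, 445, 445, 402, 225
The 2 values of 445 occupy positions 4–5 → each gets rank 5.
Sample 2 values → pooled ranks: 225→7, 402→6, 674→3, 877→1
Rank sum = 7 + 6 + 3 + 1 = 17

17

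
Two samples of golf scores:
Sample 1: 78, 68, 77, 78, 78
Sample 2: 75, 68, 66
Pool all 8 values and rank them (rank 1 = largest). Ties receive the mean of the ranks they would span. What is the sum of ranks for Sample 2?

19.5

Sorted (descending): 78, 78, 78, 77, 75, 68, 68, 66
The 3 values of 78 occupy positions 1–3 → average rank 2.
The 2 values of 68 occupy positions 6–7 → average rank (6+7)/2 = 6.5.
Sample 2 values → pooled ranks: 75→5, 68→6.5, 66→8
Rank sum = 5 + 6.5 + 8 = 19.5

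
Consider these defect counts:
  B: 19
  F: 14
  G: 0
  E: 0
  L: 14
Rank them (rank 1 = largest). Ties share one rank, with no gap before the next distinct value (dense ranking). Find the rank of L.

Sorted (descending): 19, 14, 14, 0, 0
The 2 values of 14 share dense rank 2.
The 2 values of 0 share dense rank 3.
Remaining distinct values take the next consecutive integers.
L has value 14 → rank 2.

2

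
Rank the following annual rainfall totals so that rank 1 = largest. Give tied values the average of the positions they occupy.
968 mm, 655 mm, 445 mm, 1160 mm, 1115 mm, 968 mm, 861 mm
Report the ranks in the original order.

Sorted (descending): 1160, 1115, 968, 968, 861, 655, 445
The 2 values of 968 occupy positions 3–4 → average rank (3+4)/2 = 3.5.

3.5, 6, 7, 1, 2, 3.5, 5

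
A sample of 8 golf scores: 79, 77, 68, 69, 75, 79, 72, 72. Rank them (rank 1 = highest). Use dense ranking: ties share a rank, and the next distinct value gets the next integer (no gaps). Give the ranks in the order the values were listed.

1, 2, 6, 5, 3, 1, 4, 4

Sorted (descending): 79, 79, 77, 75, 72, 72, 69, 68
The 2 values of 79 share dense rank 1.
The 2 values of 72 share dense rank 4.
Remaining distinct values take the next consecutive integers.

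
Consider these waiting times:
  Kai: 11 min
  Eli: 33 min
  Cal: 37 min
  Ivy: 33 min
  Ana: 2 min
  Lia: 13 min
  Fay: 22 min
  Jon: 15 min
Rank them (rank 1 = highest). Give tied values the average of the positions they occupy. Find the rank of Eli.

Sorted (descending): 37, 33, 33, 22, 15, 13, 11, 2
The 2 values of 33 occupy positions 2–3 → average rank (2+3)/2 = 2.5.
Eli has value 33 min → rank 2.5.

2.5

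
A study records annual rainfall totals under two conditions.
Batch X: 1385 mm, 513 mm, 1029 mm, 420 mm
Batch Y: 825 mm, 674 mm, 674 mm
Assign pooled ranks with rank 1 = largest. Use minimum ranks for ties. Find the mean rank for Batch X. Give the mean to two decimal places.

4.00

Sorted (descending): 1385, 1029, 825, 674, 674, 513, 420
The 2 values of 674 occupy positions 4–5 → each gets rank 4.
Batch X values → pooled ranks: 1385→1, 513→6, 1029→2, 420→7
Mean rank = (1 + 6 + 2 + 7) / 4 = 4.00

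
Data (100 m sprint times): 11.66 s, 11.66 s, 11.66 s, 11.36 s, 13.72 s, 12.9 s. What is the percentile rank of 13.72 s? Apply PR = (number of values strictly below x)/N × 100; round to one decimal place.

83.3

N = 6.
Strictly below 13.72: 5. Equal to 13.72: 1.
PR = 5/6 × 100 = 83.3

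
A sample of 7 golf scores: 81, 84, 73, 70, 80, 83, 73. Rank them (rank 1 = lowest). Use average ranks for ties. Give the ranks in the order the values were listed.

Sorted (ascending): 70, 73, 73, 80, 81, 83, 84
The 2 values of 73 occupy positions 2–3 → average rank (2+3)/2 = 2.5.

5, 7, 2.5, 1, 4, 6, 2.5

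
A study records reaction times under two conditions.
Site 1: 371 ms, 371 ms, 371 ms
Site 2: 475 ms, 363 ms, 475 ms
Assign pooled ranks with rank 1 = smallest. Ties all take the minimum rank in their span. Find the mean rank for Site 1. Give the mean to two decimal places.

2.00

Sorted (ascending): 363, 371, 371, 371, 475, 475
The 3 values of 371 occupy positions 2–4 → each gets rank 2.
The 2 values of 475 occupy positions 5–6 → each gets rank 5.
Site 1 values → pooled ranks: 371→2, 371→2, 371→2
Mean rank = (2 + 2 + 2) / 3 = 2.00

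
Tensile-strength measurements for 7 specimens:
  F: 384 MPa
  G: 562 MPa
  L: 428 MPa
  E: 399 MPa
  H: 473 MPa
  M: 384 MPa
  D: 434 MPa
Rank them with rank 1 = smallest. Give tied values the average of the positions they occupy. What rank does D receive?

5

Sorted (ascending): 384, 384, 399, 428, 434, 473, 562
The 2 values of 384 occupy positions 1–2 → average rank (1+2)/2 = 1.5.
D has value 434 MPa → rank 5.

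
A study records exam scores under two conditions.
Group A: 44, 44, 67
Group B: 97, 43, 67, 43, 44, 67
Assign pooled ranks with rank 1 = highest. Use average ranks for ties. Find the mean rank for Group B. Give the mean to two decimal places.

Sorted (descending): 97, 67, 67, 67, 44, 44, 44, 43, 43
The 3 values of 67 occupy positions 2–4 → average rank 3.
The 3 values of 44 occupy positions 5–7 → average rank 6.
The 2 values of 43 occupy positions 8–9 → average rank (8+9)/2 = 8.5.
Group B values → pooled ranks: 97→1, 43→8.5, 67→3, 43→8.5, 44→6, 67→3
Mean rank = (1 + 8.5 + 3 + 8.5 + 6 + 3) / 6 = 5.00

5.00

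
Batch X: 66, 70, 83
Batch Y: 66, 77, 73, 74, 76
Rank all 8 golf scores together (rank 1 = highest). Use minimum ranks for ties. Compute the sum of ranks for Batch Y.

Sorted (descending): 83, 77, 76, 74, 73, 70, 66, 66
The 2 values of 66 occupy positions 7–8 → each gets rank 7.
Batch Y values → pooled ranks: 66→7, 77→2, 73→5, 74→4, 76→3
Rank sum = 7 + 2 + 5 + 4 + 3 = 21

21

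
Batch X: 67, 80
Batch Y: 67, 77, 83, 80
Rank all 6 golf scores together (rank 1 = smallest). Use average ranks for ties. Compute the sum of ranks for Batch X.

6

Sorted (ascending): 67, 67, 77, 80, 80, 83
The 2 values of 67 occupy positions 1–2 → average rank (1+2)/2 = 1.5.
The 2 values of 80 occupy positions 4–5 → average rank (4+5)/2 = 4.5.
Batch X values → pooled ranks: 67→1.5, 80→4.5
Rank sum = 1.5 + 4.5 = 6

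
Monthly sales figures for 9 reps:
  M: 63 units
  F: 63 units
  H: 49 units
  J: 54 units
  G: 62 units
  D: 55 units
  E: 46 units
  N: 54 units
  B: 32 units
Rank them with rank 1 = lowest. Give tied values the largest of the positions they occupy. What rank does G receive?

7

Sorted (ascending): 32, 46, 49, 54, 54, 55, 62, 63, 63
The 2 values of 54 occupy positions 4–5 → each gets rank 5.
The 2 values of 63 occupy positions 8–9 → each gets rank 9.
G has value 62 units → rank 7.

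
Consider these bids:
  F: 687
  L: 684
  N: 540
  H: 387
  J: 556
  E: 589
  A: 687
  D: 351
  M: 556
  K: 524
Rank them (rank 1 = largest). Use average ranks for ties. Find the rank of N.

7

Sorted (descending): 687, 687, 684, 589, 556, 556, 540, 524, 387, 351
The 2 values of 687 occupy positions 1–2 → average rank (1+2)/2 = 1.5.
The 2 values of 556 occupy positions 5–6 → average rank (5+6)/2 = 5.5.
N has value 540 → rank 7.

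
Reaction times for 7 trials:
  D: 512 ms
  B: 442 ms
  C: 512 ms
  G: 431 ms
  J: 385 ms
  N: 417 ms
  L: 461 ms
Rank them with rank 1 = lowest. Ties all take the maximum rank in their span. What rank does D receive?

7

Sorted (ascending): 385, 417, 431, 442, 461, 512, 512
The 2 values of 512 occupy positions 6–7 → each gets rank 7.
D has value 512 ms → rank 7.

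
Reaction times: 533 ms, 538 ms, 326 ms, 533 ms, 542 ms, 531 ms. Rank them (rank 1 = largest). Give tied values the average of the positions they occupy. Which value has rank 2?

Sorted (descending): 542, 538, 533, 533, 531, 326
The 2 values of 533 occupy positions 3–4 → average rank (3+4)/2 = 3.5.
Rank 2 → value 538.

538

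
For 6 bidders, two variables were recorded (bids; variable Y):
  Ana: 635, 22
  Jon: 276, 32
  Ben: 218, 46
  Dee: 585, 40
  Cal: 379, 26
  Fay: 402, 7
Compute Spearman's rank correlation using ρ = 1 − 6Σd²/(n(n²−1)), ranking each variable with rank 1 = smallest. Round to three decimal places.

Ranks of variable 1: 6, 2, 1, 5, 3, 4
Ranks of variable 2: 2, 4, 6, 5, 3, 1
d = r₁ − r₂: 4, -2, -5, 0, 0, 3
d²: 16, 4, 25, 0, 0, 9; Σd² = 54
ρ = 1 − 6·54/(6·35) = 1 − 324/210 = -0.543

-0.543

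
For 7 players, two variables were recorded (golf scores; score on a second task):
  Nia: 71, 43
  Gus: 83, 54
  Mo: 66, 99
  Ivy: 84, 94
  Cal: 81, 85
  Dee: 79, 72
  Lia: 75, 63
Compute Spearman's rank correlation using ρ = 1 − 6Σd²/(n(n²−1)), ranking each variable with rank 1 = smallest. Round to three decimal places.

0.036

Ranks of variable 1: 2, 6, 1, 7, 5, 4, 3
Ranks of variable 2: 1, 2, 7, 6, 5, 4, 3
d = r₁ − r₂: 1, 4, -6, 1, 0, 0, 0
d²: 1, 16, 36, 1, 0, 0, 0; Σd² = 54
ρ = 1 − 6·54/(7·48) = 1 − 324/336 = 0.036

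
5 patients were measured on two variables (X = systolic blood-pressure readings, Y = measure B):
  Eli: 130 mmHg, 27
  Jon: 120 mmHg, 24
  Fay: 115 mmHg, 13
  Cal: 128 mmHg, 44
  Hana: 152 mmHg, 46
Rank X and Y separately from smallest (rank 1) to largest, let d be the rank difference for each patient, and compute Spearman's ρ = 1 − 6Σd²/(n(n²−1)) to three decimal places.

0.900

Ranks of variable 1: 4, 2, 1, 3, 5
Ranks of variable 2: 3, 2, 1, 4, 5
d = r₁ − r₂: 1, 0, 0, -1, 0
d²: 1, 0, 0, 1, 0; Σd² = 2
ρ = 1 − 6·2/(5·24) = 1 − 12/120 = 0.900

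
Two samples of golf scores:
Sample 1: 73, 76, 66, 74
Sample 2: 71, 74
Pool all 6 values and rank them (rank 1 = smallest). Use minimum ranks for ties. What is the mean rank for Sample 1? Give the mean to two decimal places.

Sorted (ascending): 66, 71, 73, 74, 74, 76
The 2 values of 74 occupy positions 4–5 → each gets rank 4.
Sample 1 values → pooled ranks: 73→3, 76→6, 66→1, 74→4
Mean rank = (3 + 6 + 1 + 4) / 4 = 3.50

3.50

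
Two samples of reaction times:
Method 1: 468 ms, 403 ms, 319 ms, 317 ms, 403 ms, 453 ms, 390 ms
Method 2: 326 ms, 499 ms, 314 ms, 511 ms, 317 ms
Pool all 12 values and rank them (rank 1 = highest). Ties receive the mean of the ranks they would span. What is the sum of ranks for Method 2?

33.5

Sorted (descending): 511, 499, 468, 453, 403, 403, 390, 326, 319, 317, 317, 314
The 2 values of 403 occupy positions 5–6 → average rank (5+6)/2 = 5.5.
The 2 values of 317 occupy positions 10–11 → average rank (10+11)/2 = 10.5.
Method 2 values → pooled ranks: 326→8, 499→2, 314→12, 511→1, 317→10.5
Rank sum = 8 + 2 + 12 + 1 + 10.5 = 33.5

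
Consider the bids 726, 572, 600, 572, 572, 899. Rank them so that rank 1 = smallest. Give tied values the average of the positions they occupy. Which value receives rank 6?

Sorted (ascending): 572, 572, 572, 600, 726, 899
The 3 values of 572 occupy positions 1–3 → average rank 2.
Rank 6 → value 899.

899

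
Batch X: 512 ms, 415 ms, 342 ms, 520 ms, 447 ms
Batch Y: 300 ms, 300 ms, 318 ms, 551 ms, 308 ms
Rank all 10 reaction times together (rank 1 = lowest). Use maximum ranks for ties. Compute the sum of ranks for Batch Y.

Sorted (ascending): 300, 300, 308, 318, 342, 415, 447, 512, 520, 551
The 2 values of 300 occupy positions 1–2 → each gets rank 2.
Batch Y values → pooled ranks: 300→2, 300→2, 318→4, 551→10, 308→3
Rank sum = 2 + 2 + 4 + 10 + 3 = 21

21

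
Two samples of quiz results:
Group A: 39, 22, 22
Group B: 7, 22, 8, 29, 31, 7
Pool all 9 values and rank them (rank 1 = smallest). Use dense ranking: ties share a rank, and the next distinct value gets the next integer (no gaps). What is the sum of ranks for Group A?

12

Sorted (ascending): 7, 7, 8, 22, 22, 22, 29, 31, 39
The 2 values of 7 share dense rank 1.
The 3 values of 22 share dense rank 3.
Remaining distinct values take the next consecutive integers.
Group A values → pooled ranks: 39→6, 22→3, 22→3
Rank sum = 6 + 3 + 3 = 12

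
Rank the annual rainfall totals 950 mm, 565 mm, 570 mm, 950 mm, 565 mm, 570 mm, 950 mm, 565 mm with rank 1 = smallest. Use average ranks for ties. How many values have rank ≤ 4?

Sorted (ascending): 565, 565, 565, 570, 570, 950, 950, 950
The 3 values of 565 occupy positions 1–3 → average rank 2.
The 2 values of 570 occupy positions 4–5 → average rank (4+5)/2 = 4.5.
The 3 values of 950 occupy positions 6–8 → average rank 7.
Ranks ≤ 4: {2, 2, 2} → 3 values.

3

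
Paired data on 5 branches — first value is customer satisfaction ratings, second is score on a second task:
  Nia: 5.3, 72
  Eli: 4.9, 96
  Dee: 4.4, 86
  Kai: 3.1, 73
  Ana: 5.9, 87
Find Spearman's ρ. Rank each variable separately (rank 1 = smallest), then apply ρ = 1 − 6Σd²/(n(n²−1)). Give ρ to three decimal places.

0.200

Ranks of variable 1: 4, 3, 2, 1, 5
Ranks of variable 2: 1, 5, 3, 2, 4
d = r₁ − r₂: 3, -2, -1, -1, 1
d²: 9, 4, 1, 1, 1; Σd² = 16
ρ = 1 − 6·16/(5·24) = 1 − 96/120 = 0.200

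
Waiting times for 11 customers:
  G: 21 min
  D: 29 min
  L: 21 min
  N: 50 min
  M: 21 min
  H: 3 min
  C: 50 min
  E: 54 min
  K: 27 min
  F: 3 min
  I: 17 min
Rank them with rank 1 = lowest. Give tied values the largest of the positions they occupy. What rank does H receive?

Sorted (ascending): 3, 3, 17, 21, 21, 21, 27, 29, 50, 50, 54
The 2 values of 3 occupy positions 1–2 → each gets rank 2.
The 3 values of 21 occupy positions 4–6 → each gets rank 6.
The 2 values of 50 occupy positions 9–10 → each gets rank 10.
H has value 3 min → rank 2.

2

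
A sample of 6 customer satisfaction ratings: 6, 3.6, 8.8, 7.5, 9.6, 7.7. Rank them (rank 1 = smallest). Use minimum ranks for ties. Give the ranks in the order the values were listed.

Sorted (ascending): 3.6, 6, 7.5, 7.7, 8.8, 9.6
No ties — each value takes its position as its rank.

2, 1, 5, 3, 6, 4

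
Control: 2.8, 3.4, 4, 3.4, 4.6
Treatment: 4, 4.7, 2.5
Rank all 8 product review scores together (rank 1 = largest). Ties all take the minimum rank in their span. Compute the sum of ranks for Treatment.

12

Sorted (descending): 4.7, 4.6, 4, 4, 3.4, 3.4, 2.8, 2.5
The 2 values of 4 occupy positions 3–4 → each gets rank 3.
The 2 values of 3.4 occupy positions 5–6 → each gets rank 5.
Treatment values → pooled ranks: 4→3, 4.7→1, 2.5→8
Rank sum = 3 + 1 + 8 = 12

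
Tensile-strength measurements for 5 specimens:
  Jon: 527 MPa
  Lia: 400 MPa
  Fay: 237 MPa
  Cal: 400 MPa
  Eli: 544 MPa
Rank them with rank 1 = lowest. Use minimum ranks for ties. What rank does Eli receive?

5

Sorted (ascending): 237, 400, 400, 527, 544
The 2 values of 400 occupy positions 2–3 → each gets rank 2.
Eli has value 544 MPa → rank 5.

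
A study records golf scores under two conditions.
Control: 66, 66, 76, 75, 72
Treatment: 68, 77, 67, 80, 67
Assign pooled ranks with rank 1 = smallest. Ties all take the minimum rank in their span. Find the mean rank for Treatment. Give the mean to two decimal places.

6.00

Sorted (ascending): 66, 66, 67, 67, 68, 72, 75, 76, 77, 80
The 2 values of 66 occupy positions 1–2 → each gets rank 1.
The 2 values of 67 occupy positions 3–4 → each gets rank 3.
Treatment values → pooled ranks: 68→5, 77→9, 67→3, 80→10, 67→3
Mean rank = (5 + 9 + 3 + 10 + 3) / 5 = 6.00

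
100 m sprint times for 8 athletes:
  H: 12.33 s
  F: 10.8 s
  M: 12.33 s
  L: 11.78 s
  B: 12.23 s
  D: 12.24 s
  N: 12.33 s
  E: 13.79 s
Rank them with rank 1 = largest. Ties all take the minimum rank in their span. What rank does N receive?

2

Sorted (descending): 13.79, 12.33, 12.33, 12.33, 12.24, 12.23, 11.78, 10.8
The 3 values of 12.33 occupy positions 2–4 → each gets rank 2.
N has value 12.33 s → rank 2.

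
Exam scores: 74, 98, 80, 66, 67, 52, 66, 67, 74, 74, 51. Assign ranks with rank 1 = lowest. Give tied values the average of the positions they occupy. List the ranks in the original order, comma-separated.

Sorted (ascending): 51, 52, 66, 66, 67, 67, 74, 74, 74, 80, 98
The 2 values of 66 occupy positions 3–4 → average rank (3+4)/2 = 3.5.
The 2 values of 67 occupy positions 5–6 → average rank (5+6)/2 = 5.5.
The 3 values of 74 occupy positions 7–9 → average rank 8.

8, 11, 10, 3.5, 5.5, 2, 3.5, 5.5, 8, 8, 1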